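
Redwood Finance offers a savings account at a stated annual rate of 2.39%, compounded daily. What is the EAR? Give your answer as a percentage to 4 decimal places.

2.4187%

EAR = (1 + 0.0239/365)^365 − 1.
= (1 + 0.000065)^365 − 1 = 1.024187 − 1 = 2.4187%.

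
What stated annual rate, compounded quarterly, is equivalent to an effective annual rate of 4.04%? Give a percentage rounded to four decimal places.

3.9802%

(1 + r/4)^4 − 1 = 0.0404, so 1 + r/4 = 1.0404^(1/4).
r/4 = 0.009950, so r = 0.039802 = 3.9802%.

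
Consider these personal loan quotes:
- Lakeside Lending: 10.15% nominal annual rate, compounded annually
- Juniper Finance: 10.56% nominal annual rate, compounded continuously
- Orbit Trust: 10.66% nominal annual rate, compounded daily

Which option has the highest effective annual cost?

Lakeside Lending: compounded annually, EAR = 10.150%
Juniper Finance: e^0.1056 − 1 = 11.138%
Orbit Trust: (1 + 0.1066/365)^365 − 1 = 11.247%
The highest effective annual rate is Orbit Trust at 11.247%.

Orbit Trust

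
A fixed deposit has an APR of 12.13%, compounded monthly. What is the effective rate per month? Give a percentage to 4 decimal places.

With a nominal annual rate compounded monthly, the periodic rate is the nominal rate divided by 12.
i = 0.1213 / 12 = 0.0101083 = 1.0108%.

1.0108%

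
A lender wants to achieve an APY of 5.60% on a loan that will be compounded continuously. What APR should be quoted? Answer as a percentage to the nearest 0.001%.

5.449%

Continuous: nominal r satisfies e^r − 1 = 0.0560.
r = ln(1 + 0.0560) = ln(1.0560) = 0.054488 = 5.449%.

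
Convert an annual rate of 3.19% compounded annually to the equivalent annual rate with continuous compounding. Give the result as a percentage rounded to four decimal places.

3.1402%

Compounded annually, EAR = nominal = 0.031900.
Equivalent continuous rate: r = ln(1 + 0.031900) = 0.031402 = 3.1402%.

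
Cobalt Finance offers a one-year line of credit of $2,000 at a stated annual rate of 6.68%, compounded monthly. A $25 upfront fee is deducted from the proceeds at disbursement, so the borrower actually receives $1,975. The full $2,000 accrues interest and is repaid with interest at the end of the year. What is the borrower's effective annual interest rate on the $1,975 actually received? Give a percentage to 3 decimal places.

8.241%

Amount owed after one year: 2,000 × (1 + 0.0668/12)^12 = 2,000 × 1.068884 = $2,137.77.
Effective rate on net proceeds: 2,137.77 / 1,975 − 1 = 0.082414 = 8.241%.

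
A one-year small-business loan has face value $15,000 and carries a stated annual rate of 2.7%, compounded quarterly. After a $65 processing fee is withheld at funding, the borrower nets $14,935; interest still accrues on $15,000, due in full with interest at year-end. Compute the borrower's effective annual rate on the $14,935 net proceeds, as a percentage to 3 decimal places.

3.175%

Amount owed after one year: 15,000 × (1 + 0.027/4)^4 = 15,000 × 1.027275 = $15,409.12.
Effective rate on net proceeds: 15,409.12 / 14,935 − 1 = 0.031746 = 3.175%.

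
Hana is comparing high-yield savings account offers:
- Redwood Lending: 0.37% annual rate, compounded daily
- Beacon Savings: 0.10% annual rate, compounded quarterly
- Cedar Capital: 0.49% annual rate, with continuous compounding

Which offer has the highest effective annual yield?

Redwood Lending: (1 + 0.0037/365)^365 − 1 = 0.371%
Beacon Savings: (1 + 0.0010/4)^4 − 1 = 0.100%
Cedar Capital: e^0.0049 − 1 = 0.491%
The highest effective annual rate is Cedar Capital at 0.491%.

Cedar Capital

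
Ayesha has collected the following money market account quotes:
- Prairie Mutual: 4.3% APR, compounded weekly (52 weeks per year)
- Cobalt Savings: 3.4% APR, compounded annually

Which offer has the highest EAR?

Prairie Mutual: (1 + 0.043/52)^52 − 1 = 4.392%
Cobalt Savings: compounded annually, EAR = 3.400%
The highest effective annual rate is Prairie Mutual at 4.392%.

Prairie Mutual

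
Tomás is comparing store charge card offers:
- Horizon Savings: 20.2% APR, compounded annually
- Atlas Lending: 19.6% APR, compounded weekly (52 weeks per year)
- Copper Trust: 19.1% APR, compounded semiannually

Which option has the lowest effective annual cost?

Copper Trust

Horizon Savings: compounded annually, EAR = 20.200%
Atlas Lending: (1 + 0.196/52)^52 − 1 = 21.608%
Copper Trust: (1 + 0.191/2)^2 − 1 = 20.012%
The lowest effective annual rate is Copper Trust at 20.012%.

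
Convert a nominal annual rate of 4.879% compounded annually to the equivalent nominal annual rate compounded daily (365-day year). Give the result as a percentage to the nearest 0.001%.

4.764%

Compounded annually, EAR = nominal = 0.048790.
Solve (1 + r/365)^365 = 1.048790: r/365 = 1.048790^(1/365) − 1 = 0.000131, so r = 0.047640 = 4.764%.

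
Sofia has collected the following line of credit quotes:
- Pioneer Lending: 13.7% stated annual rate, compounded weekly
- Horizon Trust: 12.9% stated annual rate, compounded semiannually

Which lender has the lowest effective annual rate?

Horizon Trust

Pioneer Lending: (1 + 0.137/52)^52 − 1 = 14.662%
Horizon Trust: (1 + 0.129/2)^2 − 1 = 13.316%
The lowest effective annual rate is Horizon Trust at 13.316%.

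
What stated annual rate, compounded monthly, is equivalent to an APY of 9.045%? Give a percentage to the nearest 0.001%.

8.690%

(1 + r/12)^12 − 1 = 0.09045, so 1 + r/12 = 1.09045^(1/12).
r/12 = 0.007242, so r = 0.086904 = 8.690%.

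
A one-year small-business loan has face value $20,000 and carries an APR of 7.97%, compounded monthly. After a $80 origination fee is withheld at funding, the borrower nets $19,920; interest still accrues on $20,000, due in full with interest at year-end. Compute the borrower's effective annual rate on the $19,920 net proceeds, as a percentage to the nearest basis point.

8.70%

Amount owed after one year: 20,000 × (1 + 0.0797/12)^12 = 20,000 × 1.082677 = $21,653.54.
Effective rate on net proceeds: 21,653.54 / 19,920 − 1 = 0.087025 = 8.70%.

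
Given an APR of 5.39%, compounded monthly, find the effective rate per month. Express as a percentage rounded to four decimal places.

With a nominal annual rate compounded monthly, the periodic rate is the nominal rate divided by 12.
i = 0.0539 / 12 = 0.0044917 = 0.4492%.

0.4492%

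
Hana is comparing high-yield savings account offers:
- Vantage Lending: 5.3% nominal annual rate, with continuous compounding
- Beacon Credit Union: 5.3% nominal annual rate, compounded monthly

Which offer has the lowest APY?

Vantage Lending: e^0.053 − 1 = 5.443%
Beacon Credit Union: (1 + 0.053/12)^12 − 1 = 5.431%
The lowest effective annual rate is Beacon Credit Union at 5.431%.

Beacon Credit Union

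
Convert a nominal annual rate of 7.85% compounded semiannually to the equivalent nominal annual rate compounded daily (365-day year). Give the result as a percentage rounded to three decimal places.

7.701%

EAR = (1 + 0.0785/2)^2 − 1 = 0.080041.
Solve (1 + r/365)^365 = 1.080041: r/365 = 1.080041^(1/365) − 1 = 0.000211, so r = 0.077007 = 7.701%.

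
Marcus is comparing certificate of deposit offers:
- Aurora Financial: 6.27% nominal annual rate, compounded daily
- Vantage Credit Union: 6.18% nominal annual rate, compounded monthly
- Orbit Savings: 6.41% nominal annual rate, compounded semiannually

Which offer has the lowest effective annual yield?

Aurora Financial: (1 + 0.0627/365)^365 − 1 = 6.470%
Vantage Credit Union: (1 + 0.0618/12)^12 − 1 = 6.358%
Orbit Savings: (1 + 0.0641/2)^2 − 1 = 6.513%
The lowest effective annual rate is Vantage Credit Union at 6.358%.

Vantage Credit Union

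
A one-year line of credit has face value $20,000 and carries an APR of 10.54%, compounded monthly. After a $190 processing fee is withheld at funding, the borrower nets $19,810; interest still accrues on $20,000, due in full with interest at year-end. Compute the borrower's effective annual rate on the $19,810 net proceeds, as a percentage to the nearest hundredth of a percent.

12.13%

Amount owed after one year: 20,000 × (1 + 0.1054/12)^12 = 20,000 × 1.110644 = $22,212.88.
Effective rate on net proceeds: 22,212.88 / 19,810 − 1 = 0.121296 = 12.13%.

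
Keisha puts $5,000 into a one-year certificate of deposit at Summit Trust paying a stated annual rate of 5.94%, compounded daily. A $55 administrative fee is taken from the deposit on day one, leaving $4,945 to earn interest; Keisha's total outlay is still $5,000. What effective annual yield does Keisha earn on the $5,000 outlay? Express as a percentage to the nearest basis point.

4.95%

Value after one year: 4,945 × (1 + 0.0594/365)^365 = 4,945 × 1.061195 = $5,247.61.
Effective yield on the $5,000 outlay: 5,247.61 / 5,000 − 1 = 0.049521 = 4.95%.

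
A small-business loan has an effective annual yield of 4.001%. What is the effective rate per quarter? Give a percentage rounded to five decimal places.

0.98558%

The per-quarter rate i satisfies (1 + i)^4 = 1 + 0.04001.
i = 1.04001^(1/4) − 1 = 0.0098558 = 0.98558%.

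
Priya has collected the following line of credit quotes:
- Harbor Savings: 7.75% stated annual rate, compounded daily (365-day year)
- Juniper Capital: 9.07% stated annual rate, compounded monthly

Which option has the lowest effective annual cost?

Harbor Savings

Harbor Savings: (1 + 0.0775/365)^365 − 1 = 8.057%
Juniper Capital: (1 + 0.0907/12)^12 − 1 = 9.457%
The lowest effective annual rate is Harbor Savings at 8.057%.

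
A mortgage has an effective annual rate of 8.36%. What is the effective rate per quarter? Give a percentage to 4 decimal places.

2.0275%

The per-quarter rate i satisfies (1 + i)^4 = 1 + 0.0836.
i = 1.0836^(1/4) − 1 = 0.0202750 = 2.0275%.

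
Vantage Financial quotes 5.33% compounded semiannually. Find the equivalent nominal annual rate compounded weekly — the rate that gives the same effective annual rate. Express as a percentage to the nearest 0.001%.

EAR = (1 + 0.0533/2)^2 − 1 = 0.054010.
Solve (1 + r/52)^52 = 1.054010: r/52 = 1.054010^(1/52) − 1 = 0.001012, so r = 0.052629 = 5.263%.

5.263%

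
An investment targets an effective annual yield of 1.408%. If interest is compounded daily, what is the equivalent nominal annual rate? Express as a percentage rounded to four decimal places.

1.3982%

(1 + r/365)^365 − 1 = 0.01408, so 1 + r/365 = 1.01408^(1/365).
r/365 = 0.000038, so r = 0.013982 = 1.3982%.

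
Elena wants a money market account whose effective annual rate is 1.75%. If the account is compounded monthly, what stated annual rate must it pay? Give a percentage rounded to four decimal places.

(1 + r/12)^12 − 1 = 0.0175, so 1 + r/12 = 1.0175^(1/12).
r/12 = 0.001447, so r = 0.017361 = 1.7361%.

1.7361%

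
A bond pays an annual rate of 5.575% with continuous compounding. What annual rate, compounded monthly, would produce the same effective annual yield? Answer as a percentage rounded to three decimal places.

5.588%

EAR under continuous compounding: e^0.05575 − 1 = 0.057333.
Solve (1 + r/12)^12 = 1.057333: r/12 = 1.057333^(1/12) − 1 = 0.004657, so r = 0.055880 = 5.588%.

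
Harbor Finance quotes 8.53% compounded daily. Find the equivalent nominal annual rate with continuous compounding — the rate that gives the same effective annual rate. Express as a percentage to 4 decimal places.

8.5290%

EAR = (1 + 0.0853/365)^365 − 1 = 0.089033.
Equivalent continuous rate: r = ln(1 + 0.089033) = 0.085290 = 8.5290%.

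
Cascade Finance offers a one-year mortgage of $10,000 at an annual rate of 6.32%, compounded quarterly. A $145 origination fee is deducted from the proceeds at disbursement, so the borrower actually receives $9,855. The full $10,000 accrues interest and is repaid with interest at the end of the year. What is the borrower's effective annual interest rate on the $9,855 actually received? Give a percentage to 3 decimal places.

Amount owed after one year: 10,000 × (1 + 0.0632/4)^4 = 10,000 × 1.064714 = $10,647.14.
Effective rate on net proceeds: 10,647.14 / 9,855 − 1 = 0.080379 = 8.038%.

8.038%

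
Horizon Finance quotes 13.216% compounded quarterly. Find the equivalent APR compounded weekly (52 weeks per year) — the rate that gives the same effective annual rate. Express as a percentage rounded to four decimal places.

13.0186%

EAR = (1 + 0.13216/4)^4 − 1 = 0.138855.
Solve (1 + r/52)^52 = 1.138855: r/52 = 1.138855^(1/52) − 1 = 0.002504, so r = 0.130186 = 13.0186%.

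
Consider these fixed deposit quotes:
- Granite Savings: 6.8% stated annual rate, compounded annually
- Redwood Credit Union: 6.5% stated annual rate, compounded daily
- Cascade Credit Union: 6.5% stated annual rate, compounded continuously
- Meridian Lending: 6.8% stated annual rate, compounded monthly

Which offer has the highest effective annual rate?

Meridian Lending

Granite Savings: compounded annually, EAR = 6.800%
Redwood Credit Union: (1 + 0.065/365)^365 − 1 = 6.715%
Cascade Credit Union: e^0.065 − 1 = 6.716%
Meridian Lending: (1 + 0.068/12)^12 − 1 = 7.016%
The highest effective annual rate is Meridian Lending at 7.016%.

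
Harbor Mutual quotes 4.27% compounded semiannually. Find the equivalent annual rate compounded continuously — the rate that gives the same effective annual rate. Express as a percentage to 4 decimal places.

EAR = (1 + 0.0427/2)^2 − 1 = 0.043156.
Equivalent continuous rate: r = ln(1 + 0.043156) = 0.042251 = 4.2251%.

4.2251%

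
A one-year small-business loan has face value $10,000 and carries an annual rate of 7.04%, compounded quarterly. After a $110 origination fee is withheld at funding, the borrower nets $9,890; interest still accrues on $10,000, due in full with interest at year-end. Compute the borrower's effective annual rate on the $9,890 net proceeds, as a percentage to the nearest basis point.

8.42%

Amount owed after one year: 10,000 × (1 + 0.0704/4)^4 = 10,000 × 1.072280 = $10,722.80.
Effective rate on net proceeds: 10,722.80 / 9,890 − 1 = 0.084207 = 8.42%.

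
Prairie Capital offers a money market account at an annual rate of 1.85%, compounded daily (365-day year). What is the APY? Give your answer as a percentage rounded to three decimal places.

EAR = (1 + 0.0185/365)^365 − 1.
= (1 + 0.000051)^365 − 1 = 1.018672 − 1 = 1.867%.

1.867%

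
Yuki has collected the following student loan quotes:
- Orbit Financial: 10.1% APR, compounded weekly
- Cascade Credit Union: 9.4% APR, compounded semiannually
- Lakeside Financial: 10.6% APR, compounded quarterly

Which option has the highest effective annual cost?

Lakeside Financial

Orbit Financial: (1 + 0.101/52)^52 − 1 = 10.617%
Cascade Credit Union: (1 + 0.094/2)^2 − 1 = 9.621%
Lakeside Financial: (1 + 0.106/4)^4 − 1 = 11.029%
The highest effective annual rate is Lakeside Financial at 11.029%.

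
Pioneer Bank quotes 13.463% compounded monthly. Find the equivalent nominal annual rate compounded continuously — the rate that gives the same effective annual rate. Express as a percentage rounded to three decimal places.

EAR = (1 + 0.13463/12)^12 − 1 = 0.143256.
Equivalent continuous rate: r = ln(1 + 0.143256) = 0.133880 = 13.388%.

13.388%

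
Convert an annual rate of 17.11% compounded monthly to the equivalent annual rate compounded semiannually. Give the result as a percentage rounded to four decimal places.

17.7316%

EAR = (1 + 0.1711/12)^12 − 1 = 0.185176.
Solve (1 + r/2)^2 = 1.185176: r/2 = 1.185176^(1/2) − 1 = 0.088658, so r = 0.177316 = 17.7316%.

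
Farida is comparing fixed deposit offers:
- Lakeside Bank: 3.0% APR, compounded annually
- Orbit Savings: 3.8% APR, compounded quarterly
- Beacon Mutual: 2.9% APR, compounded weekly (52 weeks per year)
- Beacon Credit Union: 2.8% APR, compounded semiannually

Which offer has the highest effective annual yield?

Lakeside Bank: compounded annually, EAR = 3.000%
Orbit Savings: (1 + 0.038/4)^4 − 1 = 3.854%
Beacon Mutual: (1 + 0.029/52)^52 − 1 = 2.942%
Beacon Credit Union: (1 + 0.028/2)^2 − 1 = 2.820%
The highest effective annual rate is Orbit Savings at 3.854%.

Orbit Savings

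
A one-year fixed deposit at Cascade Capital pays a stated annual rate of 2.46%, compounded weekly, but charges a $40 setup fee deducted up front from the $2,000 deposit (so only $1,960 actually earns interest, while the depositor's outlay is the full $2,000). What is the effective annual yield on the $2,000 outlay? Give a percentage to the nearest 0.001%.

Value after one year: 1,960 × (1 + 0.0246/52)^52 = 1,960 × 1.024899 = $2,008.80.
Effective yield on the $2,000 outlay: 2,008.80 / 2,000 − 1 = 0.004401 = 0.440%.

0.440%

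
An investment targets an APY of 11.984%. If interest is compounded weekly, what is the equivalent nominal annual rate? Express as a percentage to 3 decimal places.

(1 + r/52)^52 − 1 = 0.11984, so 1 + r/52 = 1.11984^(1/52).
r/52 = 0.002179, so r = 0.113309 = 11.331%.

11.331%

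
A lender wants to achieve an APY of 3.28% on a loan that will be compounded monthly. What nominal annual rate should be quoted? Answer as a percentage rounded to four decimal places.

(1 + r/12)^12 − 1 = 0.0328, so 1 + r/12 = 1.0328^(1/12).
r/12 = 0.002693, so r = 0.032317 = 3.2317%.

3.2317%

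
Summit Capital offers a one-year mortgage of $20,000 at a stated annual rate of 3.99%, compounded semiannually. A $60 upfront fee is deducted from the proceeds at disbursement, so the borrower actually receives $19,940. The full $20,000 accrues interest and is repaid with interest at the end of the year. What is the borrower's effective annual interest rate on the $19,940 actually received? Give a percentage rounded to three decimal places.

Amount owed after one year: 20,000 × (1 + 0.0399/2)^2 = 20,000 × 1.040298 = $20,805.96.
Effective rate on net proceeds: 20,805.96 / 19,940 − 1 = 0.043428 = 4.343%.

4.343%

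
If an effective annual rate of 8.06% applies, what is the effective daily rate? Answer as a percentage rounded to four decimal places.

The per-day rate i satisfies (1 + i)^365 = 1 + 0.0806.
i = 1.0806^(1/365) − 1 = 0.0002124 = 0.0212%.

0.0212%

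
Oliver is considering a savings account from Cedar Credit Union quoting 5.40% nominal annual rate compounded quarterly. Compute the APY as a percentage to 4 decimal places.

EAR = (1 + 0.0540/4)^4 − 1.
= (1 + 0.013500)^4 − 1 = 1.055103 − 1 = 5.5103%.

5.5103%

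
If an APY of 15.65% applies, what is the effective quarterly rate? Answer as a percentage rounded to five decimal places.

The per-quarter rate i satisfies (1 + i)^4 = 1 + 0.1565.
i = 1.1565^(1/4) − 1 = 0.0370183 = 3.70183%.

3.70183%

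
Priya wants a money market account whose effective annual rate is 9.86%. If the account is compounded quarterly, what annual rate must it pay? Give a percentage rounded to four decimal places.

9.5151%

(1 + r/4)^4 − 1 = 0.0986, so 1 + r/4 = 1.0986^(1/4).
r/4 = 0.023788, so r = 0.095151 = 9.5151%.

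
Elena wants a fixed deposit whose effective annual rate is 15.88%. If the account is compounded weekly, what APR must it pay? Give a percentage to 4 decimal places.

(1 + r/52)^52 − 1 = 0.1588, so 1 + r/52 = 1.1588^(1/52).
r/52 = 0.002838, so r = 0.147594 = 14.7594%.

14.7594%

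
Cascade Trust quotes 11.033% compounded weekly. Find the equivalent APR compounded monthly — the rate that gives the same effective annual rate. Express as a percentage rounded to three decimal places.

EAR = (1 + 0.11033/52)^52 − 1 = 0.116516.
Solve (1 + r/12)^12 = 1.116516: r/12 = 1.116516^(1/12) − 1 = 0.009227, so r = 0.110721 = 11.072%.

11.072%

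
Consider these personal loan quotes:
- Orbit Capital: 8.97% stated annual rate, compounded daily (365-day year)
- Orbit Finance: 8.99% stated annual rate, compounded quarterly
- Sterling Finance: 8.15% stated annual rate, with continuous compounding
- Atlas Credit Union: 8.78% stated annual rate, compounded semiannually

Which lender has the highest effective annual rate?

Orbit Capital

Orbit Capital: (1 + 0.0897/365)^365 − 1 = 9.383%
Orbit Finance: (1 + 0.0899/4)^4 − 1 = 9.298%
Sterling Finance: e^0.0815 − 1 = 8.491%
Atlas Credit Union: (1 + 0.0878/2)^2 − 1 = 8.973%
The highest effective annual rate is Orbit Capital at 9.383%.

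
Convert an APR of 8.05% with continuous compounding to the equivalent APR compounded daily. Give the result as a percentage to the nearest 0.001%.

EAR under continuous compounding: e^0.0805 − 1 = 0.083829.
Solve (1 + r/365)^365 = 1.083829: r/365 = 1.083829^(1/365) − 1 = 0.000221, so r = 0.080509 = 8.051%.

8.051%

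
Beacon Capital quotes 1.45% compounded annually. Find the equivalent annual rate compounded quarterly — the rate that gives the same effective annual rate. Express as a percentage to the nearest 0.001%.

1.442%

Compounded annually, EAR = nominal = 0.014500.
Solve (1 + r/4)^4 = 1.014500: r/4 = 1.014500^(1/4) − 1 = 0.003605, so r = 0.014422 = 1.442%.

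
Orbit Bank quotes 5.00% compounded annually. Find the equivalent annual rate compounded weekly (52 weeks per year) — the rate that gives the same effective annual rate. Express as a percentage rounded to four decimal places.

4.8813%

Compounded annually, EAR = nominal = 0.050000.
Solve (1 + r/52)^52 = 1.050000: r/52 = 1.050000^(1/52) − 1 = 0.000939, so r = 0.048813 = 4.8813%.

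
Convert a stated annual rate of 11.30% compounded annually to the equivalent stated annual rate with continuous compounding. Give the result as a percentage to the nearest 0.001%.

Compounded annually, EAR = nominal = 0.113000.
Equivalent continuous rate: r = ln(1 + 0.113000) = 0.107059 = 10.706%.

10.706%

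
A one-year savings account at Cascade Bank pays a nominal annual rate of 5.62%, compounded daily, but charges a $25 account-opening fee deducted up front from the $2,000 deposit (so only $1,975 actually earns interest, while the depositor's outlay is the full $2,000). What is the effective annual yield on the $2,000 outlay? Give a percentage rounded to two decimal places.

Value after one year: 1,975 × (1 + 0.0562/365)^365 = 1,975 × 1.057805 = $2,089.16.
Effective yield on the $2,000 outlay: 2,089.16 / 2,000 − 1 = 0.044582 = 4.46%.

4.46%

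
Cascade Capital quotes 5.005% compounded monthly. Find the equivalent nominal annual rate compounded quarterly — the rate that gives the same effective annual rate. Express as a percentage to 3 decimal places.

EAR = (1 + 0.05005/12)^12 − 1 = 0.051214.
Solve (1 + r/4)^4 = 1.051214: r/4 = 1.051214^(1/4) − 1 = 0.012565, so r = 0.050259 = 5.026%.

5.026%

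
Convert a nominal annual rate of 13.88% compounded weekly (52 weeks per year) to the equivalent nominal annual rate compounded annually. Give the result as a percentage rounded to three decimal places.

14.868%

EAR = (1 + 0.1388/52)^52 − 1 = 0.148682.
Compounded annually, the equivalent nominal rate is the EAR itself: 14.868%.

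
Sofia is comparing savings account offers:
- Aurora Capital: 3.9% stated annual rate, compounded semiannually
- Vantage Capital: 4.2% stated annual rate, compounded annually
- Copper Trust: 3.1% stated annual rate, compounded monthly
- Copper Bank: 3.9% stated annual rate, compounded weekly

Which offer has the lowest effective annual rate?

Copper Trust

Aurora Capital: (1 + 0.039/2)^2 − 1 = 3.938%
Vantage Capital: compounded annually, EAR = 4.200%
Copper Trust: (1 + 0.031/12)^12 − 1 = 3.144%
Copper Bank: (1 + 0.039/52)^52 − 1 = 3.976%
The lowest effective annual rate is Copper Trust at 3.144%.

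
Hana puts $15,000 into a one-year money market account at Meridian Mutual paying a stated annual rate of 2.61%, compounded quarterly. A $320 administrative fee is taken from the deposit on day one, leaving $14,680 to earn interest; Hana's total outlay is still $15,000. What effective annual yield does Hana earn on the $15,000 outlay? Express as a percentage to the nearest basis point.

0.45%

Value after one year: 14,680 × (1 + 0.0261/4)^4 = 14,680 × 1.026357 = $15,066.91.
Effective yield on the $15,000 outlay: 15,066.91 / 15,000 − 1 = 0.004461 = 0.45%.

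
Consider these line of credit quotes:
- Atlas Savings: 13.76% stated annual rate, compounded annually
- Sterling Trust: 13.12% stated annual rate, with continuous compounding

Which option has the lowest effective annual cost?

Atlas Savings

Atlas Savings: compounded annually, EAR = 13.760%
Sterling Trust: e^0.1312 − 1 = 14.020%
The lowest effective annual rate is Atlas Savings at 13.760%.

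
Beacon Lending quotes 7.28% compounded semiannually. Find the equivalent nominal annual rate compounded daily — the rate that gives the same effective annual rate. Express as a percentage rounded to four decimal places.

EAR = (1 + 0.0728/2)^2 − 1 = 0.074125.
Solve (1 + r/365)^365 = 1.074125: r/365 = 1.074125^(1/365) − 1 = 0.000196, so r = 0.071513 = 7.1513%.

7.1513%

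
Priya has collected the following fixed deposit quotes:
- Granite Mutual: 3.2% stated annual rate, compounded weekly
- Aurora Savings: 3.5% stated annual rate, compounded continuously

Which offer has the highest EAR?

Granite Mutual: (1 + 0.032/52)^52 − 1 = 3.251%
Aurora Savings: e^0.035 − 1 = 3.562%
The highest effective annual rate is Aurora Savings at 3.562%.

Aurora Savings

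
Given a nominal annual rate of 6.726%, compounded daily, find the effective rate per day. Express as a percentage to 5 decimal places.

With a nominal annual rate compounded daily, the periodic rate is the nominal rate divided by 365.
i = 0.06726 / 365 = 0.0001843 = 0.01843%.

0.01843%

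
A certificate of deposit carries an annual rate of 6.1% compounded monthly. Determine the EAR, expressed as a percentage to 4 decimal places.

6.2735%

EAR = (1 + 0.061/12)^12 − 1.
= (1 + 0.005083)^12 − 1 = 1.062735 − 1 = 6.2735%.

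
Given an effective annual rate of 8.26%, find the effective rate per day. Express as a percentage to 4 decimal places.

0.0217%

The per-day rate i satisfies (1 + i)^365 = 1 + 0.0826.
i = 1.0826^(1/365) − 1 = 0.0002175 = 0.0217%.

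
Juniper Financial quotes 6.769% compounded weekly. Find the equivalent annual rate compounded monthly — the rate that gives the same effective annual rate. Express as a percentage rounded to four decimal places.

EAR = (1 + 0.06769/52)^52 − 1 = 0.069986.
Solve (1 + r/12)^12 = 1.069986: r/12 = 1.069986^(1/12) − 1 = 0.005653, so r = 0.067837 = 6.7837%.

6.7837%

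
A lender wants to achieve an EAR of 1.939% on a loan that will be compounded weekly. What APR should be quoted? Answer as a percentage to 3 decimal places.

1.921%

(1 + r/52)^52 − 1 = 0.01939, so 1 + r/52 = 1.01939^(1/52).
r/52 = 0.000369, so r = 0.019208 = 1.921%.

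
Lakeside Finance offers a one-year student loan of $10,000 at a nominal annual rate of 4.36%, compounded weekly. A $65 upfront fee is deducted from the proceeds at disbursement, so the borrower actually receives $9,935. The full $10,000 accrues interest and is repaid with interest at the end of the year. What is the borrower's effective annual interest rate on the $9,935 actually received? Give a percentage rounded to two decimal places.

5.14%

Amount owed after one year: 10,000 × (1 + 0.0436/52)^52 = 10,000 × 1.044545 = $10,445.45.
Effective rate on net proceeds: 10,445.45 / 9,935 − 1 = 0.051379 = 5.14%.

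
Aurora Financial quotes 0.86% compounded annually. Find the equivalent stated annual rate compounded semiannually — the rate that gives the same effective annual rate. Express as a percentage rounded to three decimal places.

0.858%

Compounded annually, EAR = nominal = 0.008600.
Solve (1 + r/2)^2 = 1.008600: r/2 = 1.008600^(1/2) − 1 = 0.004291, so r = 0.008582 = 0.858%.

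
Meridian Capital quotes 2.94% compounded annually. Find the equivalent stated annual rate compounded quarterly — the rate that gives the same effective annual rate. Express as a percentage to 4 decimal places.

2.9081%

Compounded annually, EAR = nominal = 0.029400.
Solve (1 + r/4)^4 = 1.029400: r/4 = 1.029400^(1/4) − 1 = 0.007270, so r = 0.029081 = 2.9081%.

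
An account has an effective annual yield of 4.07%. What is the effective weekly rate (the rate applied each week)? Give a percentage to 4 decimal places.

The per-week rate i satisfies (1 + i)^52 = 1 + 0.0407.
i = 1.0407^(1/52) − 1 = 0.0007675 = 0.0767%.

0.0767%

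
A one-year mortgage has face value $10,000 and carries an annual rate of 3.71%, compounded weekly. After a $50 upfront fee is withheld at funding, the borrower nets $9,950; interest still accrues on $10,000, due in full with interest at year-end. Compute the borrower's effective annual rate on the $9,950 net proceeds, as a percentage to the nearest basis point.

4.30%

Amount owed after one year: 10,000 × (1 + 0.0371/52)^52 = 10,000 × 1.037783 = $10,377.83.
Effective rate on net proceeds: 10,377.83 / 9,950 − 1 = 0.042998 = 4.30%.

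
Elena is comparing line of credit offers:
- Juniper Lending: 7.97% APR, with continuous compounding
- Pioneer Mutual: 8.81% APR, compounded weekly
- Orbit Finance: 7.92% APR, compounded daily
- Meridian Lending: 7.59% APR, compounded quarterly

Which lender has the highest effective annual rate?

Juniper Lending: e^0.0797 − 1 = 8.296%
Pioneer Mutual: (1 + 0.0881/52)^52 − 1 = 9.202%
Orbit Finance: (1 + 0.0792/365)^365 − 1 = 8.241%
Meridian Lending: (1 + 0.0759/4)^4 − 1 = 7.809%
The highest effective annual rate is Pioneer Mutual at 9.202%.

Pioneer Mutual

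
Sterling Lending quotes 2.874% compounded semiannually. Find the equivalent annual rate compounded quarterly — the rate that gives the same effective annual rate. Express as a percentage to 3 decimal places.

EAR = (1 + 0.02874/2)^2 − 1 = 0.028946.
Solve (1 + r/4)^4 = 1.028946: r/4 = 1.028946^(1/4) − 1 = 0.007159, so r = 0.028637 = 2.864%.

2.864%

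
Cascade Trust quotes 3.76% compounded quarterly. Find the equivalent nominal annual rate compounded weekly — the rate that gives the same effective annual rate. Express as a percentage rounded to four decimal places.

EAR = (1 + 0.0376/4)^4 − 1 = 0.038133.
Solve (1 + r/52)^52 = 1.038133: r/52 = 1.038133^(1/52) − 1 = 0.000720, so r = 0.037438 = 3.7438%.

3.7438%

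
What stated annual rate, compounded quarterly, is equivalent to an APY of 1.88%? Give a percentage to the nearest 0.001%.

1.867%

(1 + r/4)^4 − 1 = 0.0188, so 1 + r/4 = 1.0188^(1/4).
r/4 = 0.004667, so r = 0.018669 = 1.867%.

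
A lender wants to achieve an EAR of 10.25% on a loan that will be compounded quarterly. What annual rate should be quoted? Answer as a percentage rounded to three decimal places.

(1 + r/4)^4 − 1 = 0.1025, so 1 + r/4 = 1.1025^(1/4).
r/4 = 0.024695, so r = 0.098780 = 9.878%.

9.878%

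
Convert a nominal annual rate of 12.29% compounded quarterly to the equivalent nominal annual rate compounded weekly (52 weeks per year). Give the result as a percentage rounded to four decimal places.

12.1191%

EAR = (1 + 0.1229/4)^4 − 1 = 0.128681.
Solve (1 + r/52)^52 = 1.128681: r/52 = 1.128681^(1/52) − 1 = 0.002331, so r = 0.121191 = 12.1191%.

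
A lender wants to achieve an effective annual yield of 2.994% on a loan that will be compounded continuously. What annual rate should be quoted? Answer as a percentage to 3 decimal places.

Continuous: nominal r satisfies e^r − 1 = 0.02994.
r = ln(1 + 0.02994) = ln(1.02994) = 0.029501 = 2.950%.

2.950%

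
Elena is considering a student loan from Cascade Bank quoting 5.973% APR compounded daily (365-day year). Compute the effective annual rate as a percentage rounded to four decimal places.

EAR = (1 + 0.05973/365)^365 − 1.
= (1 + 0.000164)^365 − 1 = 1.061545 − 1 = 6.1545%.

6.1545%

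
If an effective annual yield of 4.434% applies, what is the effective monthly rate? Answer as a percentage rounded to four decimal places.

The per-month rate i satisfies (1 + i)^12 = 1 + 0.04434.
i = 1.04434^(1/12) − 1 = 0.0036220 = 0.3622%.

0.3622%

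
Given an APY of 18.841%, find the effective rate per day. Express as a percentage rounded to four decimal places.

0.0473%

The per-day rate i satisfies (1 + i)^365 = 1 + 0.18841.
i = 1.18841^(1/365) − 1 = 0.0004730 = 0.0473%.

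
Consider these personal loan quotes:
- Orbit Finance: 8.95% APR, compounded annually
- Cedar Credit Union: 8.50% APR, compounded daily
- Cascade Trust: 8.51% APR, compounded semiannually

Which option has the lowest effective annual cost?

Orbit Finance: compounded annually, EAR = 8.950%
Cedar Credit Union: (1 + 0.0850/365)^365 − 1 = 8.871%
Cascade Trust: (1 + 0.0851/2)^2 − 1 = 8.691%
The lowest effective annual rate is Cascade Trust at 8.691%.

Cascade Trust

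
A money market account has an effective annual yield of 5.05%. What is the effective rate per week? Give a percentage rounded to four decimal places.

0.0948%

The per-week rate i satisfies (1 + i)^52 = 1 + 0.0505.
i = 1.0505^(1/52) − 1 = 0.0009479 = 0.0948%.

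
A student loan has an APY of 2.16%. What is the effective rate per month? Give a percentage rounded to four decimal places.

0.1782%

The per-month rate i satisfies (1 + i)^12 = 1 + 0.0216.
i = 1.0216^(1/12) − 1 = 0.0017824 = 0.1782%.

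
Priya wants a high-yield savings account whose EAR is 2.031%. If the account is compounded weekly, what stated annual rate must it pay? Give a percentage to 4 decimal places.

2.0110%

(1 + r/52)^52 − 1 = 0.02031, so 1 + r/52 = 1.02031^(1/52).
r/52 = 0.000387, so r = 0.020110 = 2.0110%.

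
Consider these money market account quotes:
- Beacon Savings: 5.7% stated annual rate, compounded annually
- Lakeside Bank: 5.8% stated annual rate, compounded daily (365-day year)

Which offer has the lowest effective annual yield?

Beacon Savings: compounded annually, EAR = 5.700%
Lakeside Bank: (1 + 0.058/365)^365 − 1 = 5.971%
The lowest effective annual rate is Beacon Savings at 5.700%.

Beacon Savings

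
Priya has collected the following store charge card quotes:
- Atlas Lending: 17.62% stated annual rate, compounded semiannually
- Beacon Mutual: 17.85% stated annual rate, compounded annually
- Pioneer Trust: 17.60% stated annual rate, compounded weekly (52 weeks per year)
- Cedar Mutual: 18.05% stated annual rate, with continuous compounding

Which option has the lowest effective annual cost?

Beacon Mutual

Atlas Lending: (1 + 0.1762/2)^2 − 1 = 18.396%
Beacon Mutual: compounded annually, EAR = 17.850%
Pioneer Trust: (1 + 0.1760/52)^52 − 1 = 19.208%
Cedar Mutual: e^0.1805 − 1 = 19.782%
The lowest effective annual rate is Beacon Mutual at 17.850%.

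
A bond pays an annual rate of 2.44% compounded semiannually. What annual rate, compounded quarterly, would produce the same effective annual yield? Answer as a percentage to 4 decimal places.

EAR = (1 + 0.0244/2)^2 − 1 = 0.024549.
Solve (1 + r/4)^4 = 1.024549: r/4 = 1.024549^(1/4) − 1 = 0.006082, so r = 0.024326 = 2.4326%.

2.4326%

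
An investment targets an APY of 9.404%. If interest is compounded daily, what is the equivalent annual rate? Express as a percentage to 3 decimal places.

8.989%

(1 + r/365)^365 − 1 = 0.09404, so 1 + r/365 = 1.09404^(1/365).
r/365 = 0.000246, so r = 0.089888 = 8.989%.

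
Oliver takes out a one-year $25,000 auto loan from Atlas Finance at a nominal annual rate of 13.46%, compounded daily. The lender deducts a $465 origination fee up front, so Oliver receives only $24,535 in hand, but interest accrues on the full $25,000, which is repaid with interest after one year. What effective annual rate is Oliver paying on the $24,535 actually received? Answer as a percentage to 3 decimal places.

16.573%

Amount owed after one year: 25,000 × (1 + 0.1346/365)^365 = 25,000 × 1.144051 = $28,601.27.
Effective rate on net proceeds: 28,601.27 / 24,535 − 1 = 0.165733 = 16.573%.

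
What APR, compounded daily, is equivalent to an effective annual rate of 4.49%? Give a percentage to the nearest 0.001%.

4.392%

(1 + r/365)^365 − 1 = 0.0449, so 1 + r/365 = 1.0449^(1/365).
r/365 = 0.000120, so r = 0.043924 = 4.392%.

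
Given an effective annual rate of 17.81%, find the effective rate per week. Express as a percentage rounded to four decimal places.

The per-week rate i satisfies (1 + i)^52 = 1 + 0.1781.
i = 1.1781^(1/52) − 1 = 0.0031570 = 0.3157%.

0.3157%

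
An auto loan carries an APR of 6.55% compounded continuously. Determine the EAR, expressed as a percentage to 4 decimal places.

With continuous compounding, EAR = e^0.0655 − 1.
e^0.0655 = 1.067693, so EAR = 0.067693 = 6.7693%.

6.7693%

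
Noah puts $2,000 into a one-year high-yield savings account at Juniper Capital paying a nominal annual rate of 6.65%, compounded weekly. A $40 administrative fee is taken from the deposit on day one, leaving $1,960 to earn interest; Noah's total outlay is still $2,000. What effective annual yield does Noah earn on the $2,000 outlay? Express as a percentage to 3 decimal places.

Value after one year: 1,960 × (1 + 0.0665/52)^52 = 1,960 × 1.068716 = $2,094.68.
Effective yield on the $2,000 outlay: 2,094.68 / 2,000 − 1 = 0.047341 = 4.734%.

4.734%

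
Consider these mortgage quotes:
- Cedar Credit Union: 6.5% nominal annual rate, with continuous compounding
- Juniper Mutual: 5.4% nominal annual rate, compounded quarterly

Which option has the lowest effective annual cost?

Cedar Credit Union: e^0.065 − 1 = 6.716%
Juniper Mutual: (1 + 0.054/4)^4 − 1 = 5.510%
The lowest effective annual rate is Juniper Mutual at 5.510%.

Juniper Mutual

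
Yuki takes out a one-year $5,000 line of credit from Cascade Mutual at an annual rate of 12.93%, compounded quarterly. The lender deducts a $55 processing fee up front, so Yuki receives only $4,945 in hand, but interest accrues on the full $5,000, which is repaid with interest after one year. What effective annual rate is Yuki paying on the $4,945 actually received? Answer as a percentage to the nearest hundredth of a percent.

14.83%

Amount owed after one year: 5,000 × (1 + 0.1293/4)^4 = 5,000 × 1.135706 = $5,678.53.
Effective rate on net proceeds: 5,678.53 / 4,945 − 1 = 0.148337 = 14.83%.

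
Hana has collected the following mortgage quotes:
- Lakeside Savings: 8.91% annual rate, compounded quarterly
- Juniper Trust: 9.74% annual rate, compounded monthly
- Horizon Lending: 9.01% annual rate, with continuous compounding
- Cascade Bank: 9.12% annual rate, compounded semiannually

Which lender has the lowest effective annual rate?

Lakeside Savings

Lakeside Savings: (1 + 0.0891/4)^4 − 1 = 9.212%
Juniper Trust: (1 + 0.0974/12)^12 − 1 = 10.187%
Horizon Lending: e^0.0901 − 1 = 9.428%
Cascade Bank: (1 + 0.0912/2)^2 − 1 = 9.328%
The lowest effective annual rate is Lakeside Savings at 9.212%.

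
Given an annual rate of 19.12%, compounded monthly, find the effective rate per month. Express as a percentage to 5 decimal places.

With a nominal annual rate compounded monthly, the periodic rate is the nominal rate divided by 12.
i = 0.1912 / 12 = 0.0159333 = 1.59333%.

1.59333%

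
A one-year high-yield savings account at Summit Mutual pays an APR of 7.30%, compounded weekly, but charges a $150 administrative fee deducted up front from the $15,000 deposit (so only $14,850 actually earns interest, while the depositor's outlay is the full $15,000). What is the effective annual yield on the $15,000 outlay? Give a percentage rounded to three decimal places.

Value after one year: 14,850 × (1 + 0.0730/52)^52 = 14,850 × 1.075675 = $15,973.78.
Effective yield on the $15,000 outlay: 15,973.78 / 15,000 − 1 = 0.064919 = 6.492%.

6.492%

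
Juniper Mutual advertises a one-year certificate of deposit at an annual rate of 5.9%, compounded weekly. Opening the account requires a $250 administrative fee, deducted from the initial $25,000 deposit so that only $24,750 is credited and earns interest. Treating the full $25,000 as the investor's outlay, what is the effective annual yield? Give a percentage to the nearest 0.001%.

Value after one year: 24,750 × (1 + 0.059/52)^52 = 24,750 × 1.060740 = $26,253.31.
Effective yield on the $25,000 outlay: 26,253.31 / 25,000 − 1 = 0.050132 = 5.013%.

5.013%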